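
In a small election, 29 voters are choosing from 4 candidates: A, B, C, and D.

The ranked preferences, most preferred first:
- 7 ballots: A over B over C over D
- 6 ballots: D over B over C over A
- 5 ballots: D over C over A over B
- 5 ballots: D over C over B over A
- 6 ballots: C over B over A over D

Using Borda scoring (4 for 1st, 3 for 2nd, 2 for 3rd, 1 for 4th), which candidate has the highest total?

A: 7×4 + 6×1 + 5×2 + 5×1 + 6×2 = 61
B: 7×3 + 6×3 + 5×1 + 5×2 + 6×3 = 72
C: 7×2 + 6×2 + 5×3 + 5×3 + 6×4 = 80
D: 7×1 + 6×4 + 5×4 + 5×4 + 6×1 = 77

C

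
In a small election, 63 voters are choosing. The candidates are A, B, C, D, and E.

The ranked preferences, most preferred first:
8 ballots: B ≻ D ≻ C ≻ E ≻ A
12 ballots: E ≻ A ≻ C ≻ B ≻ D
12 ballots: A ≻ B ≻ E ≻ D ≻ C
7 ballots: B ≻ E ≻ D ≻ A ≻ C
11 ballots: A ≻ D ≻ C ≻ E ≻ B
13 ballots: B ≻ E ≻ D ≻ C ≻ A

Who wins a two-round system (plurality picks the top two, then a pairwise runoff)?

Round 1 first-place votes: A 23, B 28, C 0, D 0, E 12. B and A advance.
Runoff: B is ranked above A on 28 ballots, A above B on 35.

A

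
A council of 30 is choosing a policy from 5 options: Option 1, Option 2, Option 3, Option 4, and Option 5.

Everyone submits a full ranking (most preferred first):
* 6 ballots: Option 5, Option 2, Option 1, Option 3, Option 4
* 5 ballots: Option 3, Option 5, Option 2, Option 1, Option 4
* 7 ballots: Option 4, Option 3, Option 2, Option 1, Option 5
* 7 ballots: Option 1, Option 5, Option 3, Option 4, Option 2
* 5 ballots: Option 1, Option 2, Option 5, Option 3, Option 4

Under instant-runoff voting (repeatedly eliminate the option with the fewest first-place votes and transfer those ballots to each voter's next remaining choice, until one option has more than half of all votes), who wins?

Round 1: Option 1 12, Option 2 0, Option 3 5, Option 4 7, Option 5 6. Option 2 eliminated.
Round 2: Option 1 12, Option 3 5, Option 4 7, Option 5 6. Option 3 eliminated.
Round 3: Option 1 12, Option 4 7, Option 5 11. Option 4 eliminated.
Round 4: Option 1 19, Option 5 11. Option 1 has a majority (≥16).

Option 1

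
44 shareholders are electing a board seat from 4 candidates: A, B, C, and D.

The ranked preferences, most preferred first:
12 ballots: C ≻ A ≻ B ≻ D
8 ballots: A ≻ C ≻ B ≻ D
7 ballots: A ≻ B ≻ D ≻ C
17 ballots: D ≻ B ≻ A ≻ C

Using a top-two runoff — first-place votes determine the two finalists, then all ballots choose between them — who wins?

Round 1 first-place votes: A 15, B 0, C 12, D 17. D and A advance.
Runoff: D is ranked above A on 17 ballots, A above D on 27.

A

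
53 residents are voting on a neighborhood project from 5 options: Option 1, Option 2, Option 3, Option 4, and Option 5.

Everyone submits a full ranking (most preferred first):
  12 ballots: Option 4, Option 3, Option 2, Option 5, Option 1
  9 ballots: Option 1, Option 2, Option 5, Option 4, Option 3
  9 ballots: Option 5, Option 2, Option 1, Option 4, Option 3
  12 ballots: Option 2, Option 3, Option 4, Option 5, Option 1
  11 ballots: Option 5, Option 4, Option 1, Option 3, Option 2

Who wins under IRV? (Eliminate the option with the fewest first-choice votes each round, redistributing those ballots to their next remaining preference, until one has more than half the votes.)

Option 2

Round 1: Option 1 9, Option 2 12, Option 3 0, Option 4 12, Option 5 20. Option 3 eliminated.
Round 2: Option 1 9, Option 2 12, Option 4 12, Option 5 20. Option 1 eliminated.
Round 3: Option 2 21, Option 4 12, Option 5 20. Option 4 eliminated.
Round 4: Option 2 33, Option 5 20. Option 2 has a majority (≥27).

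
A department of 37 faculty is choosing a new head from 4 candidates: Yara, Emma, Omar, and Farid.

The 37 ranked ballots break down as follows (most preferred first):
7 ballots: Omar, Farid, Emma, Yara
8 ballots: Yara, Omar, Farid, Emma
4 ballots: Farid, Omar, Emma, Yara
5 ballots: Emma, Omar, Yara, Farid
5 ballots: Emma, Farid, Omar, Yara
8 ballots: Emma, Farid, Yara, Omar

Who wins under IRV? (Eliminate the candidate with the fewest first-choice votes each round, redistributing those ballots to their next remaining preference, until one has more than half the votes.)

Round 1: Yara 8, Emma 18, Omar 7, Farid 4. Farid eliminated.
Round 2: Yara 8, Emma 18, Omar 11. Yara eliminated.
Round 3: Emma 18, Omar 19. Omar has a majority (≥19).

Omar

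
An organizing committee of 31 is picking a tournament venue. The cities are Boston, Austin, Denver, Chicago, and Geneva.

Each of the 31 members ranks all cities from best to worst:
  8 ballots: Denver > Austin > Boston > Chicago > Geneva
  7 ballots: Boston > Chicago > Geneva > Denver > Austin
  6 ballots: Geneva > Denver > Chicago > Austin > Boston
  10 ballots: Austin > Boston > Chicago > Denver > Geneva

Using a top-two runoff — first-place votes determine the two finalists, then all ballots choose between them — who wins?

Round 1 first-place votes: Boston 7, Austin 10, Denver 8, Chicago 0, Geneva 6. Austin and Denver advance.
Runoff: Austin is ranked above Denver on 10 ballots, Denver above Austin on 21.

Denver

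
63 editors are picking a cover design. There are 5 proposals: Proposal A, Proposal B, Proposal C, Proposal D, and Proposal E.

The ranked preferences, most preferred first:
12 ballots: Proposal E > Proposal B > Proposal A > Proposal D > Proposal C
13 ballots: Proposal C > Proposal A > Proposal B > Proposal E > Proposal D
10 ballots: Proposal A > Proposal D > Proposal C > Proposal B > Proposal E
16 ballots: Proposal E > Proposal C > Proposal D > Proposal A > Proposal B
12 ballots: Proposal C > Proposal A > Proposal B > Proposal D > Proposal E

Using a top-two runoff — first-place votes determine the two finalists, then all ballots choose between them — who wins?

Proposal C

Round 1 first-place votes: Proposal A 10, Proposal B 0, Proposal C 25, Proposal D 0, Proposal E 28. Proposal E and Proposal C advance.
Runoff: Proposal E is ranked above Proposal C on 28 ballots, Proposal C above Proposal E on 35.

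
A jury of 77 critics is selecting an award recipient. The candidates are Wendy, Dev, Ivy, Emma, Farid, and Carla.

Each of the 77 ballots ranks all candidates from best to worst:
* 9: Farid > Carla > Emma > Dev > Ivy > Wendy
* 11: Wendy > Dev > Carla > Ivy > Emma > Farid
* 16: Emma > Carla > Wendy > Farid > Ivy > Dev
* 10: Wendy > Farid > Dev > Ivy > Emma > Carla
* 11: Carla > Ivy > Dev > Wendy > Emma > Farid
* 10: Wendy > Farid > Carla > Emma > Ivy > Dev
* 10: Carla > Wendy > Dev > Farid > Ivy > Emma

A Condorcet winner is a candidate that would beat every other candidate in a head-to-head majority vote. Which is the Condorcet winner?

Carla vs Wendy: 46–31
Carla vs Dev: 56–21
Carla vs Ivy: 67–10
Carla vs Emma: 51–26
Carla vs Farid: 48–29
Carla beats every other candidate.

Carla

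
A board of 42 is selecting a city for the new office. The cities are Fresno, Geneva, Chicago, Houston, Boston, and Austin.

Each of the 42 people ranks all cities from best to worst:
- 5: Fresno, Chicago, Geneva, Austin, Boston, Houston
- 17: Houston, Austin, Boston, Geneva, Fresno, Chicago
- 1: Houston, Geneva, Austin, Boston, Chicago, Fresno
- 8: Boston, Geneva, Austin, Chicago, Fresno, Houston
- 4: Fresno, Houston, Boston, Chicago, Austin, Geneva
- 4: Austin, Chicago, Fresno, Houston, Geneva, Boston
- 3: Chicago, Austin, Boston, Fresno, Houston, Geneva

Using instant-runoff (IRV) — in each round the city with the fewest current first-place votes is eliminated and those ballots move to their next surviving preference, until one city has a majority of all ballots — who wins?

Fresno

Round 1: Fresno 9, Geneva 0, Chicago 3, Houston 18, Boston 8, Austin 4. Geneva eliminated.
Round 2: Fresno 9, Chicago 3, Houston 18, Boston 8, Austin 4. Chicago eliminated.
Round 3: Fresno 9, Houston 18, Boston 8, Austin 7. Austin eliminated.
Round 4: Fresno 13, Houston 18, Boston 11. Boston eliminated.
Round 5: Fresno 24, Houston 18. Fresno has a majority (≥22).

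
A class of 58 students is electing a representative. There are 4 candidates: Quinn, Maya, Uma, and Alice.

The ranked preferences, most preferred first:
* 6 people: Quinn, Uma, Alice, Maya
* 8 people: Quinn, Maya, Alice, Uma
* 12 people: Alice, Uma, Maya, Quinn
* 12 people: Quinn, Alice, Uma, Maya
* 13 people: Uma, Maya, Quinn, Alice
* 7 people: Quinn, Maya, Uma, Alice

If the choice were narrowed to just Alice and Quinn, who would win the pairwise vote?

Alice is ranked above Quinn on 12 ballots; Quinn above Alice on 46.

Quinn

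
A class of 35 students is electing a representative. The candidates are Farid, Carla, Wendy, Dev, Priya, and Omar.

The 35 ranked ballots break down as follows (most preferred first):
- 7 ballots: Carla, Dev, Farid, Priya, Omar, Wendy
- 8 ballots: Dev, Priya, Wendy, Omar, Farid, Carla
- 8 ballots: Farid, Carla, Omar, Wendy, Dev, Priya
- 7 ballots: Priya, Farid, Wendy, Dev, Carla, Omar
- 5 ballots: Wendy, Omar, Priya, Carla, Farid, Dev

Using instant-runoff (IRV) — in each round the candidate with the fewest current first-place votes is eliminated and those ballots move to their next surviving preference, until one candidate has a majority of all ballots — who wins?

Round 1: Farid 8, Carla 7, Wendy 5, Dev 8, Priya 7, Omar 0. Omar eliminated.
Round 2: Farid 8, Carla 7, Wendy 5, Dev 8, Priya 7. Wendy eliminated.
Round 3: Farid 8, Carla 7, Dev 8, Priya 12. Carla eliminated.
Round 4: Farid 8, Dev 15, Priya 12. Farid eliminated.
Round 5: Dev 23, Priya 12. Dev has a majority (≥18).

Dev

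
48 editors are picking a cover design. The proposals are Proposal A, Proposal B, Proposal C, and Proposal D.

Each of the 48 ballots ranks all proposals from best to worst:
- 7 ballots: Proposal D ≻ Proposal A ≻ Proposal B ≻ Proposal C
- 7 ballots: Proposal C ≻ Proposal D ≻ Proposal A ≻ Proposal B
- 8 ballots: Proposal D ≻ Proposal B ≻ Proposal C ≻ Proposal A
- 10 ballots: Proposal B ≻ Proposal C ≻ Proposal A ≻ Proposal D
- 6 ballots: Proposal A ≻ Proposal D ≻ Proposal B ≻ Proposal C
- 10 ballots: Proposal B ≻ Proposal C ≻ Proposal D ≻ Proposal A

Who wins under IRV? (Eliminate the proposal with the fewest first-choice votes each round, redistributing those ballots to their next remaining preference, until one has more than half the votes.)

Proposal D

Round 1: Proposal A 6, Proposal B 20, Proposal C 7, Proposal D 15. Proposal A eliminated.
Round 2: Proposal B 20, Proposal C 7, Proposal D 21. Proposal C eliminated.
Round 3: Proposal B 20, Proposal D 28. Proposal D has a majority (≥25).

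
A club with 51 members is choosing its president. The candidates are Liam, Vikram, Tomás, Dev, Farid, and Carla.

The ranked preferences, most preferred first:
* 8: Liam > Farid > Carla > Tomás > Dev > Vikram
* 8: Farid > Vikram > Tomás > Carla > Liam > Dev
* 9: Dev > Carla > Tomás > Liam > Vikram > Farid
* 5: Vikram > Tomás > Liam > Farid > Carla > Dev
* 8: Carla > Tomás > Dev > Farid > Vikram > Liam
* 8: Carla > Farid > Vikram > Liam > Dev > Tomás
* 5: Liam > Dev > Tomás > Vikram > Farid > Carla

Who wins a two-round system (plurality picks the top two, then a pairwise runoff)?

Round 1 first-place votes: Liam 13, Vikram 5, Tomás 0, Dev 9, Farid 8, Carla 16. Carla and Liam advance.
Runoff: Carla is ranked above Liam on 33 ballots, Liam above Carla on 18.

Carla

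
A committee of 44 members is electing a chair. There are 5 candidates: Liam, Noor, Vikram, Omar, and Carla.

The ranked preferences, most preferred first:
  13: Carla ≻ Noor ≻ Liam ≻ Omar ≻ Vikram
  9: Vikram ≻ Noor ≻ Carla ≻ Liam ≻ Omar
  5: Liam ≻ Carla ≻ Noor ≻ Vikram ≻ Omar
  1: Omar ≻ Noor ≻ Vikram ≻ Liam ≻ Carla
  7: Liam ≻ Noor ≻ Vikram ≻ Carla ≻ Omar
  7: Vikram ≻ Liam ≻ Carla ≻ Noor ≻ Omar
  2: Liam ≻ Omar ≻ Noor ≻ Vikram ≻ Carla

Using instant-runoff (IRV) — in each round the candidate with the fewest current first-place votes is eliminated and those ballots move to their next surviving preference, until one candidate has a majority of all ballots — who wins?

Liam

Round 1: Liam 14, Noor 0, Vikram 16, Omar 1, Carla 13. Noor eliminated.
Round 2: Liam 14, Vikram 16, Omar 1, Carla 13. Omar eliminated.
Round 3: Liam 14, Vikram 17, Carla 13. Carla eliminated.
Round 4: Liam 27, Vikram 17. Liam has a majority (≥23).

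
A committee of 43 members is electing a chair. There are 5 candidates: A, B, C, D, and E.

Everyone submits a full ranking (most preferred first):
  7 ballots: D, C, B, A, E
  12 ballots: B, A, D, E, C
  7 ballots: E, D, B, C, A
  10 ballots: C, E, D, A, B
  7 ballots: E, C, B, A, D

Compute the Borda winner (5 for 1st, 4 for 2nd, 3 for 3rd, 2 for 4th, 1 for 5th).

E

A: 7×2 + 12×4 + 7×1 + 10×2 + 7×2 = 103
B: 7×3 + 12×5 + 7×3 + 10×1 + 7×3 = 133
C: 7×4 + 12×1 + 7×2 + 10×5 + 7×4 = 132
D: 7×5 + 12×3 + 7×4 + 10×3 + 7×1 = 136
E: 7×1 + 12×2 + 7×5 + 10×4 + 7×5 = 141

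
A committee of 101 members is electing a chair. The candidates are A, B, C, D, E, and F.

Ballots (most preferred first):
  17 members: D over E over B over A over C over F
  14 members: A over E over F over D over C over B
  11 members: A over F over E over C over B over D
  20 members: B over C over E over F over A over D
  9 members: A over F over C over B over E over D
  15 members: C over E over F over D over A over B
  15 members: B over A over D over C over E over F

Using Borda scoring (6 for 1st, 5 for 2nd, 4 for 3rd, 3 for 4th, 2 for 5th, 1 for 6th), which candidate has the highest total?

E

A: 17×3 + 14×6 + 11×6 + 20×2 + 9×6 + 15×2 + 15×5 = 400
B: 17×4 + 14×1 + 11×2 + 20×6 + 9×3 + 15×1 + 15×6 = 356
C: 17×2 + 14×2 + 11×3 + 20×5 + 9×4 + 15×6 + 15×3 = 366
D: 17×6 + 14×3 + 11×1 + 20×1 + 9×1 + 15×3 + 15×4 = 289
E: 17×5 + 14×5 + 11×4 + 20×4 + 9×2 + 15×5 + 15×2 = 402
F: 17×1 + 14×4 + 11×5 + 20×3 + 9×5 + 15×4 + 15×1 = 308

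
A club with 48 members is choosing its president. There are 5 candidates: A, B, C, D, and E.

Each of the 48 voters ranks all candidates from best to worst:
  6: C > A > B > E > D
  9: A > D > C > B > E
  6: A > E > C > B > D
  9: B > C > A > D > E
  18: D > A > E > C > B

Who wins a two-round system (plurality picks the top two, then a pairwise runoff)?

Round 1 first-place votes: A 15, B 9, C 6, D 18, E 0. D and A advance.
Runoff: D is ranked above A on 18 ballots, A above D on 30.

A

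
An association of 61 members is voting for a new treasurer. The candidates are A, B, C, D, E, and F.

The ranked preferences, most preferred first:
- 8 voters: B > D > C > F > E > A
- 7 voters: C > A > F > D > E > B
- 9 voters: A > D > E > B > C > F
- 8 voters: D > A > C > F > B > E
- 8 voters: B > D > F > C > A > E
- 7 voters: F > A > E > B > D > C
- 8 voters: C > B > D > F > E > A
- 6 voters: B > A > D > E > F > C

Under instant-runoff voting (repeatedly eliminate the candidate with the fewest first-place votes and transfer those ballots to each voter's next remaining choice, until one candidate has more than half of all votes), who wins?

A

Round 1: A 9, B 22, C 15, D 8, E 0, F 7. E eliminated.
Round 2: A 9, B 22, C 15, D 8, F 7. F eliminated.
Round 3: A 16, B 22, C 15, D 8. D eliminated.
Round 4: A 24, B 22, C 15. C eliminated.
Round 5: A 31, B 30. A has a majority (≥31).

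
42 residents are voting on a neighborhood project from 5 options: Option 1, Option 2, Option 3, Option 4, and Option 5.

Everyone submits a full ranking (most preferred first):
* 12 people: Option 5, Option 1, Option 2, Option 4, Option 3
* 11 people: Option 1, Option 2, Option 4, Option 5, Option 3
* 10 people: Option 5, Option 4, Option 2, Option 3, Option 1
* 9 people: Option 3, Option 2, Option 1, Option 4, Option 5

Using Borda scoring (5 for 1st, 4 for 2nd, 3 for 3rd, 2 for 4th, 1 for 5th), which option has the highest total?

Option 2

Option 1: 12×4 + 11×5 + 10×1 + 9×3 = 140
Option 2: 12×3 + 11×4 + 10×3 + 9×4 = 146
Option 3: 12×1 + 11×1 + 10×2 + 9×5 = 88
Option 4: 12×2 + 11×3 + 10×4 + 9×2 = 115
Option 5: 12×5 + 11×2 + 10×5 + 9×1 = 141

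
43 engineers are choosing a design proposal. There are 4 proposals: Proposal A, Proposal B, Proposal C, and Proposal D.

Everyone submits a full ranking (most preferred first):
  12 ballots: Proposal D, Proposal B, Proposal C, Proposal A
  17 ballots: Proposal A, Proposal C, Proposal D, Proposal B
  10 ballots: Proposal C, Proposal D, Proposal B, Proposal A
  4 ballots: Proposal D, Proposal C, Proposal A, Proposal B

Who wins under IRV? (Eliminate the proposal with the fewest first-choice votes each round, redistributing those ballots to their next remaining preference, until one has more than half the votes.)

Proposal D

Round 1: Proposal A 17, Proposal B 0, Proposal C 10, Proposal D 16. Proposal B eliminated.
Round 2: Proposal A 17, Proposal C 10, Proposal D 16. Proposal C eliminated.
Round 3: Proposal A 17, Proposal D 26. Proposal D has a majority (≥22).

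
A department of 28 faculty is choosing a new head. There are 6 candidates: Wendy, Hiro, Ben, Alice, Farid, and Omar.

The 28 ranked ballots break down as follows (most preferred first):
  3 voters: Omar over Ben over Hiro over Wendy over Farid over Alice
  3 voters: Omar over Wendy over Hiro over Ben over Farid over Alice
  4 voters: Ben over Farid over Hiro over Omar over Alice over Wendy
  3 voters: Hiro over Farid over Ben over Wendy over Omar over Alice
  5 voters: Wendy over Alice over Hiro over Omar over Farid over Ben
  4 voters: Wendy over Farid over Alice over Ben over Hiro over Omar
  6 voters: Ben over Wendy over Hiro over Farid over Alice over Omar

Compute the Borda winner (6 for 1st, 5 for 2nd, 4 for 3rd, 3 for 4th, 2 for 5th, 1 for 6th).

Wendy

Wendy: 3×3 + 3×5 + 4×1 + 3×3 + 5×6 + 4×6 + 6×5 = 121
Hiro: 3×4 + 3×4 + 4×4 + 3×6 + 5×4 + 4×2 + 6×4 = 110
Ben: 3×5 + 3×3 + 4×6 + 3×4 + 5×1 + 4×3 + 6×6 = 113
Alice: 3×1 + 3×1 + 4×2 + 3×1 + 5×5 + 4×4 + 6×2 = 70
Farid: 3×2 + 3×2 + 4×5 + 3×5 + 5×2 + 4×5 + 6×3 = 95
Omar: 3×6 + 3×6 + 4×3 + 3×2 + 5×3 + 4×1 + 6×1 = 79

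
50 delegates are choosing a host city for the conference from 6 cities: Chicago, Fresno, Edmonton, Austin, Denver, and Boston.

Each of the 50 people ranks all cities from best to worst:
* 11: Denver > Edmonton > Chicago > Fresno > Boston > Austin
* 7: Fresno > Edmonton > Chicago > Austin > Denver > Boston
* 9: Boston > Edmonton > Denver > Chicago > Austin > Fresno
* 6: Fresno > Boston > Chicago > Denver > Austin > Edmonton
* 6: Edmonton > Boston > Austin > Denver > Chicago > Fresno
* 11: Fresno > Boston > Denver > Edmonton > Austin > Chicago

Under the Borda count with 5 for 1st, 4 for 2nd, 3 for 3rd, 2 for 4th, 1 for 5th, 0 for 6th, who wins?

Edmonton

Chicago: 11×3 + 7×3 + 9×2 + 6×3 + 6×1 + 11×0 = 96
Fresno: 11×2 + 7×5 + 9×0 + 6×5 + 6×0 + 11×5 = 142
Edmonton: 11×4 + 7×4 + 9×4 + 6×0 + 6×5 + 11×2 = 160
Austin: 11×0 + 7×2 + 9×1 + 6×1 + 6×3 + 11×1 = 58
Denver: 11×5 + 7×1 + 9×3 + 6×2 + 6×2 + 11×3 = 146
Boston: 11×1 + 7×0 + 9×5 + 6×4 + 6×4 + 11×4 = 148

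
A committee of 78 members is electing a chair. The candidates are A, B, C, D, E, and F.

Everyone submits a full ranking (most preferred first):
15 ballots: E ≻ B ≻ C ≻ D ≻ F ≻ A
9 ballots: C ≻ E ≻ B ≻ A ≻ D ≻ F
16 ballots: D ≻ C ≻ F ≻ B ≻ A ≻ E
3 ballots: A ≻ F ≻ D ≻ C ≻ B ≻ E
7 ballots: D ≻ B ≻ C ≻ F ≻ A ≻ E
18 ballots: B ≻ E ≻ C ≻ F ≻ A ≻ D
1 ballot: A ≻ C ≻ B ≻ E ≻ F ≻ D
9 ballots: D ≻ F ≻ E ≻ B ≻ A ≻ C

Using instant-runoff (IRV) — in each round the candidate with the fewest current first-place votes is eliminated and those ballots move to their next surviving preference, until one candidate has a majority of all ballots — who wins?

Round 1: A 4, B 18, C 9, D 32, E 15, F 0. F eliminated.
Round 2: A 4, B 18, C 9, D 32, E 15. A eliminated.
Round 3: B 18, C 10, D 35, E 15. C eliminated.
Round 4: B 19, D 35, E 24. B eliminated.
Round 5: D 35, E 43. E has a majority (≥40).

E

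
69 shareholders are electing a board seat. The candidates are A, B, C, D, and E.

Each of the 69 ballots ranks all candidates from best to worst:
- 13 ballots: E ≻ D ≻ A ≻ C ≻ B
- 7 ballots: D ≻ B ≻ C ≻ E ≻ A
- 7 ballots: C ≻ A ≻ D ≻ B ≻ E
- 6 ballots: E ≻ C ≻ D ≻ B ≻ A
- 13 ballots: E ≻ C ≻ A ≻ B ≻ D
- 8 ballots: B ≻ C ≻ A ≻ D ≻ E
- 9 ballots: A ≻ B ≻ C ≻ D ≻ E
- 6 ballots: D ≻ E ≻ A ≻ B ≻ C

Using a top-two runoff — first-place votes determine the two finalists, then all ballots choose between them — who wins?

D

Round 1 first-place votes: A 9, B 8, C 7, D 13, E 32. E and D advance.
Runoff: E is ranked above D on 32 ballots, D above E on 37.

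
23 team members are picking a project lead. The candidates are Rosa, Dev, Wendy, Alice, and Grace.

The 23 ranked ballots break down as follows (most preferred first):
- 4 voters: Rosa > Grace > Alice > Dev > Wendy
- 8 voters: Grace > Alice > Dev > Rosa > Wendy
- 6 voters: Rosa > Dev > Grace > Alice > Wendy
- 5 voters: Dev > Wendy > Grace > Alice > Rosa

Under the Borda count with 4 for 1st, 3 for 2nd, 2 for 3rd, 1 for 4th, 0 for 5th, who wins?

Grace

Rosa: 4×4 + 8×1 + 6×4 + 5×0 = 48
Dev: 4×1 + 8×2 + 6×3 + 5×4 = 58
Wendy: 4×0 + 8×0 + 6×0 + 5×3 = 15
Alice: 4×2 + 8×3 + 6×1 + 5×1 = 43
Grace: 4×3 + 8×4 + 6×2 + 5×2 = 66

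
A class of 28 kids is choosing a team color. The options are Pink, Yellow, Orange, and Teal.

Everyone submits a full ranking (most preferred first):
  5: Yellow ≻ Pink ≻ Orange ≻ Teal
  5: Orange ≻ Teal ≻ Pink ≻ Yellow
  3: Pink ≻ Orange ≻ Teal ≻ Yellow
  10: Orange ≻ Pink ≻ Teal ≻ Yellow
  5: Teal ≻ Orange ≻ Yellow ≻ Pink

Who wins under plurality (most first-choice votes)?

Orange

First-place votes: Pink 3, Yellow 5, Orange 15, Teal 5.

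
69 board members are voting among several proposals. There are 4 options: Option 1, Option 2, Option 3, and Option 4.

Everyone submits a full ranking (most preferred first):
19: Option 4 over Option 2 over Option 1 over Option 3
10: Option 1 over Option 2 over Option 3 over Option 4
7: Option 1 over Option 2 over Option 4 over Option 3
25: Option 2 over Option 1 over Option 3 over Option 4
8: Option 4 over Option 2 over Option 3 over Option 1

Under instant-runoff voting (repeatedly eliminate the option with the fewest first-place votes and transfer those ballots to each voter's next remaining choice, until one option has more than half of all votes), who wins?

Round 1: Option 1 17, Option 2 25, Option 3 0, Option 4 27. Option 3 eliminated.
Round 2: Option 1 17, Option 2 25, Option 4 27. Option 1 eliminated.
Round 3: Option 2 42, Option 4 27. Option 2 has a majority (≥35).

Option 2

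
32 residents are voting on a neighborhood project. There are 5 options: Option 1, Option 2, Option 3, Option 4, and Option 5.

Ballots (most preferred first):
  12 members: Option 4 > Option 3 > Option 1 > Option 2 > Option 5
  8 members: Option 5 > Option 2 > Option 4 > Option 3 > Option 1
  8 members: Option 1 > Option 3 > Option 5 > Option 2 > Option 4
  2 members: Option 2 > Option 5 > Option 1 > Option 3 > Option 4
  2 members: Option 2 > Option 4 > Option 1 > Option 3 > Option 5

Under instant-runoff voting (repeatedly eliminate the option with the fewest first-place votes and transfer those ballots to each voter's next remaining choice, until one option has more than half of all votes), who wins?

Round 1: Option 1 8, Option 2 4, Option 3 0, Option 4 12, Option 5 8. Option 3 eliminated.
Round 2: Option 1 8, Option 2 4, Option 4 12, Option 5 8. Option 2 eliminated.
Round 3: Option 1 8, Option 4 14, Option 5 10. Option 1 eliminated.
Round 4: Option 4 14, Option 5 18. Option 5 has a majority (≥17).

Option 5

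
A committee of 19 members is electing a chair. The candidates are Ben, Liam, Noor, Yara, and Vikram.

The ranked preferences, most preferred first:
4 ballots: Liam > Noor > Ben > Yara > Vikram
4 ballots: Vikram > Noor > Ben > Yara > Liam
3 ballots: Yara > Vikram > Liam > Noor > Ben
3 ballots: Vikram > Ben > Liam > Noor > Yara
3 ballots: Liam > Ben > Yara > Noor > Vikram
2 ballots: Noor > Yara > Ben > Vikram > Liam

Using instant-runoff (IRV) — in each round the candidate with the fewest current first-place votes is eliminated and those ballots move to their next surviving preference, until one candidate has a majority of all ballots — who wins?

Round 1: Ben 0, Liam 7, Noor 2, Yara 3, Vikram 7. Ben eliminated.
Round 2: Liam 7, Noor 2, Yara 3, Vikram 7. Noor eliminated.
Round 3: Liam 7, Yara 5, Vikram 7. Yara eliminated.
Round 4: Liam 7, Vikram 12. Vikram has a majority (≥10).

Vikram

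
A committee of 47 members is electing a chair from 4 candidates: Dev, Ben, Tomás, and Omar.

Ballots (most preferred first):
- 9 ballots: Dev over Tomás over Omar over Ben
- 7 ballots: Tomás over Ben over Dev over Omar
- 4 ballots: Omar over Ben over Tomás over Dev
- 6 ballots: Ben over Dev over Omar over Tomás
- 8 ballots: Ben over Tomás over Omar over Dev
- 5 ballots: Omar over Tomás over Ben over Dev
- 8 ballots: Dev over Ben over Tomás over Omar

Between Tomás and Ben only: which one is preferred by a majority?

Ben

Tomás is ranked above Ben on 21 ballots; Ben above Tomás on 26.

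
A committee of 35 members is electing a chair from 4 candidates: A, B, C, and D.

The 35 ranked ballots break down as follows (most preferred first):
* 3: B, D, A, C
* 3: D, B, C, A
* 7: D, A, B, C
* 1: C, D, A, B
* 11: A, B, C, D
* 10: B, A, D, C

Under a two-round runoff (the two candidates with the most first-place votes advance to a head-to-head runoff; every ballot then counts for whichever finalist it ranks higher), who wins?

Round 1 first-place votes: A 11, B 13, C 1, D 10. B and A advance.
Runoff: B is ranked above A on 16 ballots, A above B on 19.

A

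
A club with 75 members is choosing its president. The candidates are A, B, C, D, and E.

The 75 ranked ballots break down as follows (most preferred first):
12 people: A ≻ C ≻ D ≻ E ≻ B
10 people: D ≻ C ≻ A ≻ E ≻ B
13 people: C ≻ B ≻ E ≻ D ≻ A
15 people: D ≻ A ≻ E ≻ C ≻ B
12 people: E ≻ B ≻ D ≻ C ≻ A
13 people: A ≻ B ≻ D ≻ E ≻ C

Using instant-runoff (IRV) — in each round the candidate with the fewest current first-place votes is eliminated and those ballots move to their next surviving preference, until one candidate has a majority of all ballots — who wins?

Round 1: A 25, B 0, C 13, D 25, E 12. B eliminated.
Round 2: A 25, C 13, D 25, E 12. E eliminated.
Round 3: A 25, C 13, D 37. C eliminated.
Round 4: A 25, D 50. D has a majority (≥38).

D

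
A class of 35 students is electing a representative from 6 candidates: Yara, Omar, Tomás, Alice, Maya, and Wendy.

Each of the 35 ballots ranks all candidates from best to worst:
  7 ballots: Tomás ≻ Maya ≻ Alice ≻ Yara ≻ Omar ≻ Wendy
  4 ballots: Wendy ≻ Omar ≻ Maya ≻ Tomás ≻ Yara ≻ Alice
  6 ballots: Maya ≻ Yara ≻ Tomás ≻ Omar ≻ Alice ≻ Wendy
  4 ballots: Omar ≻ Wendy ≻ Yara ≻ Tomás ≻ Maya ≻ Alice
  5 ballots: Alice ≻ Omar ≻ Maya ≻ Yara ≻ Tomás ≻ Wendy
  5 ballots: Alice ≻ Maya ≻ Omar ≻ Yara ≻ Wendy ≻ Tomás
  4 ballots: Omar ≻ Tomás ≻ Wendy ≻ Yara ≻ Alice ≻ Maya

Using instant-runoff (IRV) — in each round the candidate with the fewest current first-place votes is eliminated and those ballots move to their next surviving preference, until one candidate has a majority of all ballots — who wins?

Omar

Round 1: Yara 0, Omar 8, Tomás 7, Alice 10, Maya 6, Wendy 4. Yara eliminated.
Round 2: Omar 8, Tomás 7, Alice 10, Maya 6, Wendy 4. Wendy eliminated.
Round 3: Omar 12, Tomás 7, Alice 10, Maya 6. Maya eliminated.
Round 4: Omar 12, Tomás 13, Alice 10. Alice eliminated.
Round 5: Omar 22, Tomás 13. Omar has a majority (≥18).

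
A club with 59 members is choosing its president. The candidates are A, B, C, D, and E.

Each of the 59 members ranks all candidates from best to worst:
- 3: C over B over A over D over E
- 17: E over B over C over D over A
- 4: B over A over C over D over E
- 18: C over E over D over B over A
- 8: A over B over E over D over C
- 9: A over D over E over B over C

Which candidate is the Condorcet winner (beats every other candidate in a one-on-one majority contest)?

E

E vs A: 35–24
E vs B: 44–15
E vs C: 34–25
E vs D: 43–16
E beats every other candidate.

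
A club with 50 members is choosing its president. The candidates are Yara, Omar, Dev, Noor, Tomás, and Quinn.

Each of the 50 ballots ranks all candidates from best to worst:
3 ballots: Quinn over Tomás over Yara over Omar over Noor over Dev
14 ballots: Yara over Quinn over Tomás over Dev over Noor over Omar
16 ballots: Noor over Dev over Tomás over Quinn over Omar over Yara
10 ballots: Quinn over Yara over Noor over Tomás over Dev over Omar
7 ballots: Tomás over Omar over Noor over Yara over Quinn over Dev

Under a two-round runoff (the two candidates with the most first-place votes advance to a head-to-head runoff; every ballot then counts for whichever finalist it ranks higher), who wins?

Round 1 first-place votes: Yara 14, Omar 0, Dev 0, Noor 16, Tomás 7, Quinn 13. Noor and Yara advance.
Runoff: Noor is ranked above Yara on 23 ballots, Yara above Noor on 27.

Yara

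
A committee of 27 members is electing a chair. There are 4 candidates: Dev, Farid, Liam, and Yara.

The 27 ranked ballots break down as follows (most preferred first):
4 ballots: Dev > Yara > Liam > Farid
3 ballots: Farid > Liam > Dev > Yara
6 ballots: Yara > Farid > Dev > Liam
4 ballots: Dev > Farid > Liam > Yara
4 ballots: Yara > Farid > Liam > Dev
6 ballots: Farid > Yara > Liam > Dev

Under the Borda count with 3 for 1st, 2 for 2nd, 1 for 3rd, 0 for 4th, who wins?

Dev: 4×3 + 3×1 + 6×1 + 4×3 + 4×0 + 6×0 = 33
Farid: 4×0 + 3×3 + 6×2 + 4×2 + 4×2 + 6×3 = 55
Liam: 4×1 + 3×2 + 6×0 + 4×1 + 4×1 + 6×1 = 24
Yara: 4×2 + 3×0 + 6×3 + 4×0 + 4×3 + 6×2 = 50

Farid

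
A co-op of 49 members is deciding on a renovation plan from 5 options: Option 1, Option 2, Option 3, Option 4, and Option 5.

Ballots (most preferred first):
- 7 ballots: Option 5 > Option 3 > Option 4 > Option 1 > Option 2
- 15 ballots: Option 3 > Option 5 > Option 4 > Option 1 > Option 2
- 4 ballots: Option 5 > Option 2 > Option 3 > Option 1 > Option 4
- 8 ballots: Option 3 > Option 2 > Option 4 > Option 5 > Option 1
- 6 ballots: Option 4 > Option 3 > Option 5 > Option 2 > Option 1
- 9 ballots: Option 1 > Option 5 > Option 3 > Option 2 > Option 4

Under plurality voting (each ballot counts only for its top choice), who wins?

First-place votes: Option 1 9, Option 2 0, Option 3 23, Option 4 6, Option 5 11.

Option 3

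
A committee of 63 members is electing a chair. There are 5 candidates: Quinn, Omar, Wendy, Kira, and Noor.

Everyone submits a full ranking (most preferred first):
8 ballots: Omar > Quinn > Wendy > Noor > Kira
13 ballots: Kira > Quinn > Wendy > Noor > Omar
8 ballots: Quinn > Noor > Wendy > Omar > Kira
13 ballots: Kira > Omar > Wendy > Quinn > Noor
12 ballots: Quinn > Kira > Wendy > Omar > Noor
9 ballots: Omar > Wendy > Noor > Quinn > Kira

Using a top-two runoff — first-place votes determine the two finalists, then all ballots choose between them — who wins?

Quinn

Round 1 first-place votes: Quinn 20, Omar 17, Wendy 0, Kira 26, Noor 0. Kira and Quinn advance.
Runoff: Kira is ranked above Quinn on 26 ballots, Quinn above Kira on 37.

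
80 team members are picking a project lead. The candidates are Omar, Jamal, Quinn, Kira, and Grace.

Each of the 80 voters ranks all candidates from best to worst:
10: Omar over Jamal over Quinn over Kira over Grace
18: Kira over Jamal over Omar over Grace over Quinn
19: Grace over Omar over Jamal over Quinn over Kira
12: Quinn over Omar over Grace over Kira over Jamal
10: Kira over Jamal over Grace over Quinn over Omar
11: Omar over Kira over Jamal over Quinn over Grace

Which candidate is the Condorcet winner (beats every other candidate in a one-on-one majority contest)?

Omar

Omar vs Jamal: 52–28
Omar vs Quinn: 58–22
Omar vs Kira: 52–28
Omar vs Grace: 51–29
Omar beats every other candidate.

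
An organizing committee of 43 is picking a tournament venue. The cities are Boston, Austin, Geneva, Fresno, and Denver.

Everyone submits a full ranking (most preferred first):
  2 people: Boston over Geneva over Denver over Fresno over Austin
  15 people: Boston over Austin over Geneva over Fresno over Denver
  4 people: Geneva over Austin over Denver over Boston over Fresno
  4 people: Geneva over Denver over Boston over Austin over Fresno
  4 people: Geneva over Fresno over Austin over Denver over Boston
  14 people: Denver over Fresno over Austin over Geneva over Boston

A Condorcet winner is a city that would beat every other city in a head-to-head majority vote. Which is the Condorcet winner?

Austin

Austin vs Boston: 22–21
Austin vs Geneva: 29–14
Austin vs Fresno: 23–20
Austin vs Denver: 23–20
Austin beats every other city.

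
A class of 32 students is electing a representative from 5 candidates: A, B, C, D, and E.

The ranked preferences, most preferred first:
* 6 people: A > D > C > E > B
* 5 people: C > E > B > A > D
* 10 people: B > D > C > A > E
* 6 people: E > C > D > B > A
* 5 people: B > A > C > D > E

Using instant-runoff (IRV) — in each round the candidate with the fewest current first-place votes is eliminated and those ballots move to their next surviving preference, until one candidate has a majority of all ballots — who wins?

Round 1: A 6, B 15, C 5, D 0, E 6. D eliminated.
Round 2: A 6, B 15, C 5, E 6. C eliminated.
Round 3: A 6, B 15, E 11. A eliminated.
Round 4: B 15, E 17. E has a majority (≥17).

E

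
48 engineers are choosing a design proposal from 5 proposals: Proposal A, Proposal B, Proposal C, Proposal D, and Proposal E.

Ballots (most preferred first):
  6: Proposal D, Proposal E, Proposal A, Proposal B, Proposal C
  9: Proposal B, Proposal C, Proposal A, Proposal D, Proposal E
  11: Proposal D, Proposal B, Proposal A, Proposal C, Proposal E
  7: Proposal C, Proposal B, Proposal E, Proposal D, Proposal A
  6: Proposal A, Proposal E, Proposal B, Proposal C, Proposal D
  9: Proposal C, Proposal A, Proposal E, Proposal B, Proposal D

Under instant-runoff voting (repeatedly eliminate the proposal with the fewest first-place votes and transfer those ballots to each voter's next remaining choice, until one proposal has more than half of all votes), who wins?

Proposal C

Round 1: Proposal A 6, Proposal B 9, Proposal C 16, Proposal D 17, Proposal E 0. Proposal E eliminated.
Round 2: Proposal A 6, Proposal B 9, Proposal C 16, Proposal D 17. Proposal A eliminated.
Round 3: Proposal B 15, Proposal C 16, Proposal D 17. Proposal B eliminated.
Round 4: Proposal C 31, Proposal D 17. Proposal C has a majority (≥25).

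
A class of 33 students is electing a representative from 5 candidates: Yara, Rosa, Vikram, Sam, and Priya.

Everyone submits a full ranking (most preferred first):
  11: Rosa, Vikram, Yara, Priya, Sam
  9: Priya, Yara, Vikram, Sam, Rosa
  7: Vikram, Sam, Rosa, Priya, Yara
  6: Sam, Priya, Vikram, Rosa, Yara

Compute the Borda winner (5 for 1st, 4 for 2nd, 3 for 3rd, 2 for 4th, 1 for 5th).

Vikram

Yara: 11×3 + 9×4 + 7×1 + 6×1 = 82
Rosa: 11×5 + 9×1 + 7×3 + 6×2 = 97
Vikram: 11×4 + 9×3 + 7×5 + 6×3 = 124
Sam: 11×1 + 9×2 + 7×4 + 6×5 = 87
Priya: 11×2 + 9×5 + 7×2 + 6×4 = 105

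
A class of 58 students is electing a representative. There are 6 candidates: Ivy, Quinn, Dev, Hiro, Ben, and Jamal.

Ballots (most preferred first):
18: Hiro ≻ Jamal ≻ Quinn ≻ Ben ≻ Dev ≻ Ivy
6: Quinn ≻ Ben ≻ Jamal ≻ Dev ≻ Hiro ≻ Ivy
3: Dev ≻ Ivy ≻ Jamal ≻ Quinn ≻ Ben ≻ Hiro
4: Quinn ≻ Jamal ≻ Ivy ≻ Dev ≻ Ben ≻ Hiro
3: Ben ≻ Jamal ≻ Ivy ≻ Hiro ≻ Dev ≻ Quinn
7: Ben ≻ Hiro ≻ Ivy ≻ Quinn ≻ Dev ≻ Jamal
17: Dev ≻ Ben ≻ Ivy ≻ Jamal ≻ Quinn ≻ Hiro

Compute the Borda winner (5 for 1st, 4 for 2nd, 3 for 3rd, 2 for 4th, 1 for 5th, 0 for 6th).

Ivy: 18×0 + 6×0 + 3×4 + 4×3 + 3×3 + 7×3 + 17×3 = 105
Quinn: 18×3 + 6×5 + 3×2 + 4×5 + 3×0 + 7×2 + 17×1 = 141
Dev: 18×1 + 6×2 + 3×5 + 4×2 + 3×1 + 7×1 + 17×5 = 148
Hiro: 18×5 + 6×1 + 3×0 + 4×0 + 3×2 + 7×4 + 17×0 = 130
Ben: 18×2 + 6×4 + 3×1 + 4×1 + 3×5 + 7×5 + 17×4 = 185
Jamal: 18×4 + 6×3 + 3×3 + 4×4 + 3×4 + 7×0 + 17×2 = 161

Ben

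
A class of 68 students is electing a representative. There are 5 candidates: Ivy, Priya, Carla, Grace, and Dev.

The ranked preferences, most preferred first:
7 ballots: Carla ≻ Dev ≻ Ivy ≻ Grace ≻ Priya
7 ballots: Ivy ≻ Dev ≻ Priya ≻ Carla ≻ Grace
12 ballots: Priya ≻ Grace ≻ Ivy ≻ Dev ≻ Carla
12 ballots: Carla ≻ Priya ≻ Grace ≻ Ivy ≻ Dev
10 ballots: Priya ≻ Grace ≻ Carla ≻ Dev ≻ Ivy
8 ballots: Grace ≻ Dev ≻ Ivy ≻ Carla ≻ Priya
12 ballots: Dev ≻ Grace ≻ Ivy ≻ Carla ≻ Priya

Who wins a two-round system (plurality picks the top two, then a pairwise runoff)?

Carla

Round 1 first-place votes: Ivy 7, Priya 22, Carla 19, Grace 8, Dev 12. Priya and Carla advance.
Runoff: Priya is ranked above Carla on 29 ballots, Carla above Priya on 39.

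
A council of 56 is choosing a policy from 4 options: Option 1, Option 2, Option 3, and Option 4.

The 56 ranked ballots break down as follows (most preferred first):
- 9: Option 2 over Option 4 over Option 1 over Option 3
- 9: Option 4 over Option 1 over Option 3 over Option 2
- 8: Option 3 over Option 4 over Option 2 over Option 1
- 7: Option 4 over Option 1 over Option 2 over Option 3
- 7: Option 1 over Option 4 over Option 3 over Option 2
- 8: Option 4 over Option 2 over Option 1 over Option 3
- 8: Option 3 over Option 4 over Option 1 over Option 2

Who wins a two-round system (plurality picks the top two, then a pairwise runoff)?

Option 4

Round 1 first-place votes: Option 1 7, Option 2 9, Option 3 16, Option 4 24. Option 4 and Option 3 advance.
Runoff: Option 4 is ranked above Option 3 on 40 ballots, Option 3 above Option 4 on 16.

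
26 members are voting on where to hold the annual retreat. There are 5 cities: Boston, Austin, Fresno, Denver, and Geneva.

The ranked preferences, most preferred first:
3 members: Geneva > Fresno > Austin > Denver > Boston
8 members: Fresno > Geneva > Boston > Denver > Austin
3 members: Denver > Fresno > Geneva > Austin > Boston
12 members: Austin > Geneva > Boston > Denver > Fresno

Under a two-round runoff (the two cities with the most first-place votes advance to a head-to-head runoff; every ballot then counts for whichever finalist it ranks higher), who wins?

Round 1 first-place votes: Boston 0, Austin 12, Fresno 8, Denver 3, Geneva 3. Austin and Fresno advance.
Runoff: Austin is ranked above Fresno on 12 ballots, Fresno above Austin on 14.

Fresno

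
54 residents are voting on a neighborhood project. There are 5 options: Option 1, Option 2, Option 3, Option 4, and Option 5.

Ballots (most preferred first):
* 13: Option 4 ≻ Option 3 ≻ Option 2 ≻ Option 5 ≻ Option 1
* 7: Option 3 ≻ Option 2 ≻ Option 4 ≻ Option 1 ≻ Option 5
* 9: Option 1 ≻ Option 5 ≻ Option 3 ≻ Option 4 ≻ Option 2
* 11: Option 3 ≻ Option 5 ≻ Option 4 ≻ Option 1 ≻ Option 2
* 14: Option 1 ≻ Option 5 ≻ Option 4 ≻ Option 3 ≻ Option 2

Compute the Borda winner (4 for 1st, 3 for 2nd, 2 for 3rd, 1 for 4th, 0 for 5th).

Option 1: 13×0 + 7×1 + 9×4 + 11×1 + 14×4 = 110
Option 2: 13×2 + 7×3 + 9×0 + 11×0 + 14×0 = 47
Option 3: 13×3 + 7×4 + 9×2 + 11×4 + 14×1 = 143
Option 4: 13×4 + 7×2 + 9×1 + 11×2 + 14×2 = 125
Option 5: 13×1 + 7×0 + 9×3 + 11×3 + 14×3 = 115

Option 3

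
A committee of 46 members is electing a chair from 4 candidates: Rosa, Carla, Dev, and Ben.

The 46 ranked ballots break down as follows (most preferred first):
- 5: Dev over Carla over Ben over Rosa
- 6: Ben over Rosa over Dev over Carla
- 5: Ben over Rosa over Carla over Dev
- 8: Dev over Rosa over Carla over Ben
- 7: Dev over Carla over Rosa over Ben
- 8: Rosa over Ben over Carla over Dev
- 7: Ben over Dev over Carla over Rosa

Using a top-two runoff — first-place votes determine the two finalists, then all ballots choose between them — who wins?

Round 1 first-place votes: Rosa 8, Carla 0, Dev 20, Ben 18. Dev and Ben advance.
Runoff: Dev is ranked above Ben on 20 ballots, Ben above Dev on 26.

Ben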